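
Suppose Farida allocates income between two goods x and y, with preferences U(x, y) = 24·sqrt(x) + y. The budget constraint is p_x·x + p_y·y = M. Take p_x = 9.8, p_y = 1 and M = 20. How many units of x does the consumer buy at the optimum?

x* = 1.4994

Thus x* = (12·p_y/p_x)² — independent of M — with the rest of income spent on y.
Plugging in: x* = (12·1/9.8)² = 1.4994.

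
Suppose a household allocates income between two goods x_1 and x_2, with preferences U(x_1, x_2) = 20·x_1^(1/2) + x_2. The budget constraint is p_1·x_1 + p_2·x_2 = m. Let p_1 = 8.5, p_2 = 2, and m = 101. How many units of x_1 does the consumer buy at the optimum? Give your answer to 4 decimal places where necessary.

x_1* = 5.5363

Utility is quasi-linear in x_2; the FOC for x_1 is 10/√x_1 = p_1/p_2.
Thus x_1* = (10·p_2/p_1)² — independent of m — with the rest of income spent on x_2.
Plugging in: x_1* = (10·2/8.5)² = 5.5363.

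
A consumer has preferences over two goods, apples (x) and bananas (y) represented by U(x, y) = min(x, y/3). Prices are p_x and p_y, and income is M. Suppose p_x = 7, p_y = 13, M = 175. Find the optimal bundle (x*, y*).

With perfect complements, no substitution: consume in ratio x:y = 1:3.
Budget: p_x·x + p_y·3·x = M, so (p_x + 3·p_y)·x = M.
Demand: x*(p_x,p_y,M) = M/(p_x + 3·p_y), y* = 3·M/(p_x + 3·p_y).
Here 7 + 3·13 = 46, giving x* = 3.8043 and y* = 11.413.

x* = 3.8043, y* = 11.413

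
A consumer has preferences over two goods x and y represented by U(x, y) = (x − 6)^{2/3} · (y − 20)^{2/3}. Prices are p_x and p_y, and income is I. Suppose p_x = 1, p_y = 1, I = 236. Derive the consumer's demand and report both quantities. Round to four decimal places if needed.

Let x' = x−6, y' = y−20. MRS = y'/x' = p_x/p_y.
Substituting into the budget: x* = 6 + 0.5·(I − 6·p_x − 20·p_y)/p_x, and y* = 20 + 0.5·(…)/p_y.
Discretionary income = 236 − 6·1 − 20·1 = 210; x* = 6 + 0.5·210/1 = 111; y* = 20 + 0.5·210/1 = 125.

x* = 111, y* = 125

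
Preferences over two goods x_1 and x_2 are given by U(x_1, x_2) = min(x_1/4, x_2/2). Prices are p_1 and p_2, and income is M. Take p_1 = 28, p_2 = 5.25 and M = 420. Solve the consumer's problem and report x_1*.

With perfect complements, no substitution: consume in ratio x_1:x_2 = 4:2.
Budget: p_1·x_1 + p_2·(1/2)·x_1 = M, so (4·p_1 + 2·p_2)·x_1 = 4·M.
Demand: x_1*(p_1,p_2,M) = 4·M/(4·p_1 + 2·p_2), x_2* = 2·M/(4·p_1 + 2·p_2).
Here 4·28 + 2·5.25 = 122.5, giving x_1* = 13.7143.

x_1* = 13.7143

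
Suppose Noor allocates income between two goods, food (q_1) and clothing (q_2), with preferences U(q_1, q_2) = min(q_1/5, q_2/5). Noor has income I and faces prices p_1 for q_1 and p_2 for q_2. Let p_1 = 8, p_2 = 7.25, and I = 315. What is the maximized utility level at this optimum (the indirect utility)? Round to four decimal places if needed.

V = 4.1311

With perfect complements, no substitution: consume in ratio q_1:q_2 = 5:5.
Budget: p_1·q_1 + p_2·q_1 = I, so (5·p_1 + 5·p_2)·q_1 = 5·I.
Demand: q_1*(p_1,p_2,I) = 5·I/(5·p_1 + 5·p_2), q_2* = 5·I/(5·p_1 + 5·p_2).
Here 5·8 + 5·7.25 = 76.25, giving q_1* = 20.6557 and q_2* = 20.6557.
Utility at the optimum: U(20.6557, 20.6557) = 4.1311.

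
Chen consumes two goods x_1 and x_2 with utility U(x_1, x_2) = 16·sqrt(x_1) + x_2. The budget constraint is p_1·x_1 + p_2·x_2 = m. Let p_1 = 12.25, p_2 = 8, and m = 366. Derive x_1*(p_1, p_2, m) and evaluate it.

x_1* = 27.2953

MU_x_1 = 8/√x_1, MU_x_2 = 1. Tangency: 8/√x_1 = p_1/p_2.
Solve: √x_1 = 8·p_2/p_1, so x_1*(p_1,p_2) = (8·p_2/p_1)², and x_2* = (m − p_1·x_1*)/p_2.
Plugging in: x_1* = (8·8/12.25)² = 27.2953.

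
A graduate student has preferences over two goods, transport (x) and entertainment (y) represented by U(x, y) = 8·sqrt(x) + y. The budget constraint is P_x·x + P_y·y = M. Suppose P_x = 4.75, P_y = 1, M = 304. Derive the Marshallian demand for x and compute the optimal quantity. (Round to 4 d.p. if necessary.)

x* = 0.7091

MU_x = 4/√x, MU_y = 1. Tangency: 4/√x = P_x/P_y.
Solve: √x = 4·P_y/P_x, so x*(P_x,P_y) = (4·P_y/P_x)², and y* = (M − P_x·x*)/P_y.
Plugging in: x* = (4·1/4.75)² = 0.7091.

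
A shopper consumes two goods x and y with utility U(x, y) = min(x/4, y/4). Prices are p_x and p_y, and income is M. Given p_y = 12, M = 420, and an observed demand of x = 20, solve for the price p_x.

p_x = 9

Leontief preferences: the optimum is at the kink where x/4 = y/4, i.e. y = x.
Budget: p_x·x + p_y·x = M, so (4·p_x + 4·p_y)·x = 4·M.
Demand: x*(p_x,p_y,M) = 4·M/(4·p_x + 4·p_y), y* = 4·M/(4·p_x + 4·p_y).
Set x* = 20 in the demand function and solve for p_x: p_x = 9.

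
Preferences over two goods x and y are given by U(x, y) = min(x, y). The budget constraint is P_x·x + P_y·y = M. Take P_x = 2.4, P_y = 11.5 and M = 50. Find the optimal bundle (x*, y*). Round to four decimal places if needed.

x* = 3.5971, y* = 3.5971

Leontief preferences: the optimum is at the kink where x/1 = y/1, i.e. y = x.
Budget: P_x·x + P_y·x = M, so (P_x + P_y)·x = M.
Demand: x*(P_x,P_y,M) = M/(P_x + P_y), y* = M/(P_x + P_y).
Here 2.4 + 11.5 = 13.9, giving x* = 3.5971 and y* = 3.5971.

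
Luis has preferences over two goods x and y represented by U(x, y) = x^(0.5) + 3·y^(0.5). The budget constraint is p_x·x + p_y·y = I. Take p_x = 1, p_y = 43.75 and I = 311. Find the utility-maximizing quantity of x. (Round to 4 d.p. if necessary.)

MRS = MU_x/MU_y = (1/3)·(y/x)^(0.5). Set equal to p_x/p_y.
Hence y/x = (3·p_x/p_y)^(1/(0.5)), i.e. raised to the 2 power.
With the ratio pinned down, the budget gives x* = I/(p_x + p_y·(y/x)) and y* = (y/x)·x*.
Numerically y/x = 0.004702, so x* = 311/(1 + 43.75·0.004702) = 257.9384.

x* = 257.9384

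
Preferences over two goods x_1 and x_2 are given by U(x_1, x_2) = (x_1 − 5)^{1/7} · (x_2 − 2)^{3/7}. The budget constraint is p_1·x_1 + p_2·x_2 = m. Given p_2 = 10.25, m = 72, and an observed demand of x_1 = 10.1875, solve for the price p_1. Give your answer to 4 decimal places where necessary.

MRS = (1/3)·(x_2−2)/(x_1−5). Tangency with p_1/p_2 gives x_2−2 = 3·(p_1/p_2)·(x_1−5).
After buying the subsistence bundle (5, 2), a share 0.25 of the remaining income goes to x_1: x_1* = 5 + 0.25·(m − 5p_1 − 2p_2)/p_1.
Set x_1* = 10.1875 in the demand function and solve for p_1: p_1 = 2.

p_1 = 2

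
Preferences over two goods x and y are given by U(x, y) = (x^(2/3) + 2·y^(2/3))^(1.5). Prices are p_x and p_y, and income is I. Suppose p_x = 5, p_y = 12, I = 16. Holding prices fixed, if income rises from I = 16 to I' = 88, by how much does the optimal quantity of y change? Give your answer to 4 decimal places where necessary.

Δy* = 3.4884

With the ratio pinned down, the budget gives x* = I/(p_x + p_y·(y/x)) and y* = (y/x)·x*.
Numerically y/x = 0.578704, so x* = 16/(5 + 12·0.578704) = 1.3395 and y* = 0.578704·1.3395 = 0.7752.
At I' = 88: y* = 4.2636. Change: 4.2636 − 0.7752 = 3.4884.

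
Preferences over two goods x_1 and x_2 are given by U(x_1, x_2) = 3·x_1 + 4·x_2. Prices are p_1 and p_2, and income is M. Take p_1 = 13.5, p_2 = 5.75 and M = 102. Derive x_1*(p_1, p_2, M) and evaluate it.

Perfect substitutes: compare marginal utility per dollar. 3/p_1 vs 4/p_2 → 0.2222 vs 0.6957.
x_2 gives more utility per dollar, so spend all income on x_2: x_2* = M/p_2, x_1* = 0.
Numerically: x_1* = 0, x_2* = 17.7391.

x_1* = 0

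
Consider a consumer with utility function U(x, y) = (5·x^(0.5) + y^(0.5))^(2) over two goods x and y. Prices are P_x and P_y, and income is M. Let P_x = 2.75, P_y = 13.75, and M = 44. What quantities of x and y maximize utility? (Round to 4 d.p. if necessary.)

Numerically y/x = 0.0016, so x* = 44/(2.75 + 13.75·0.0016) = 15.873 and y* = 0.0016·15.873 = 0.0254.

x* = 15.873, y* = 0.0254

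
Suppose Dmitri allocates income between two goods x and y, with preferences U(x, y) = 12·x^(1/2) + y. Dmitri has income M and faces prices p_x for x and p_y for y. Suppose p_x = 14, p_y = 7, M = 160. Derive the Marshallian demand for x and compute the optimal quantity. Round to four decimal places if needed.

x* = 9

Set MRS = p_x/p_y: 6·x^(−1/2) = p_x/p_y.
Solve: √x = 6·p_y/p_x, so x*(p_x,p_y) = (6·p_y/p_x)², and y* = (M − p_x·x*)/p_y.
Plugging in: x* = (6·7/14)² = 9.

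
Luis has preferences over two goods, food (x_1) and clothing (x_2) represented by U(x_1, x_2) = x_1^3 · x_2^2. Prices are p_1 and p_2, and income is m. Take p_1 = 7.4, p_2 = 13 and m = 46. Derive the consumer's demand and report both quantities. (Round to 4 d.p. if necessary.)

Demand: x_1*(p_1,p_2,m) = 0.6·m/p_1 and x_2* = 0.4·m/p_2.
At p_1=7.4, p_2=13, m=46: x_1* = 0.6·46/7.4 = 3.7297, x_2* = 1.4154.

x_1* = 3.7297, x_2* = 1.4154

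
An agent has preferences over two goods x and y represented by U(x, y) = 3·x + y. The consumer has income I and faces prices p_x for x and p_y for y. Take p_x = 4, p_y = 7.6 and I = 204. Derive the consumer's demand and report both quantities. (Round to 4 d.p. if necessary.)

x* = 51, y* = 0

Linear utility — the consumer picks whichever good has higher MU/price: 3/4 = 0.75 vs 1/7.6 = 0.1316.
x gives more utility per dollar, so spend all income on x: x* = I/p_x, y* = 0.
Numerically: x* = 51, y* = 0.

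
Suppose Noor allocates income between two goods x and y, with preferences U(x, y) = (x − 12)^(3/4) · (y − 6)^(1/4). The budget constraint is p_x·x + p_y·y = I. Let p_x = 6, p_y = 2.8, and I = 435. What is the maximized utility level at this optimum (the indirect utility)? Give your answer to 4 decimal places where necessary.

Discretionary income = 435 − 12·6 − 6·2.8 = 346.2; x* = 12 + 0.75·346.2/6 = 55.275; y* = 6 + 0.25·346.2/2.8 = 36.9107.
Utility at the optimum: U(55.275, 36.9107) = 39.7837.

V = 39.7837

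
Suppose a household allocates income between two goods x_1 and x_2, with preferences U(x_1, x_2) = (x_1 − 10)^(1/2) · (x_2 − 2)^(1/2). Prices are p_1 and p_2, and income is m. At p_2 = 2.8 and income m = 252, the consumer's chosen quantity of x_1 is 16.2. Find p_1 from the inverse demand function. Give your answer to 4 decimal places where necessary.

p_1 = 11

This is Cobb-Douglas in (x_1−10, x_2−2): tangency gives 0.5·p_2·(x_2−2) = 0.5·p_1·(x_1−10).
Substituting into the budget: x_1* = 10 + 0.5·(m − 10·p_1 − 2·p_2)/p_1, and x_2* = 2 + 0.5·(…)/p_2.
Set x_1* = 16.2 in the demand function and solve for p_1: p_1 = 11.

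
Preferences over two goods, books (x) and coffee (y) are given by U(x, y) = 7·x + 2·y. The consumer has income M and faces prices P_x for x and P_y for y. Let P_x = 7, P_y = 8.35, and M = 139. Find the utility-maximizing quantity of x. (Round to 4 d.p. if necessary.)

x* = 19.8571

Perfect substitutes: compare marginal utility per dollar. 7/P_x vs 2/P_y → 1 vs 0.2395.
x gives more utility per dollar, so spend all income on x: x* = M/P_x, y* = 0.
Numerically: x* = 19.8571, y* = 0.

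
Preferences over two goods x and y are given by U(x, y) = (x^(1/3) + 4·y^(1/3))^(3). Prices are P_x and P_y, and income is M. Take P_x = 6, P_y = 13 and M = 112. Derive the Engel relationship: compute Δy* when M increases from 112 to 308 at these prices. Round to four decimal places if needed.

Δy* = 12.7339

From the CES first-order condition, (1/4)·(y/x)^(2/3) = P_x/P_y.
Hence y/x = (4·P_x/P_y)^(1/(2/3)), i.e. raised to the 1.5 power.
With the ratio pinned down, the budget gives x* = M/(P_x + P_y·(y/x)) and y* = (y/x)·x*.
Numerically y/x = 2.508429, so x* = 112/(6 + 13·2.508429) = 2.9008 and y* = 2.508429·2.9008 = 7.2765.
At M' = 308: y* = 20.0105. Change: 20.0105 − 7.2765 = 12.7339.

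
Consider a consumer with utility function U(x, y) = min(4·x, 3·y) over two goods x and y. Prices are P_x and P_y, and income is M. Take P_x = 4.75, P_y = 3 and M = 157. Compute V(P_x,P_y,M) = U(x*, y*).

Leontief preferences: the optimum is at the kink where x/3 = y/4, i.e. y = (4/3)·x.
Budget: P_x·x + P_y·(4/3)·x = M, so (3·P_x + 4·P_y)·x = 3·M.
Demand: x*(P_x,P_y,M) = 3·M/(3·P_x + 4·P_y), y* = 4·M/(3·P_x + 4·P_y).
Here 3·4.75 + 4·3 = 26.25, giving x* = 17.9429 and y* = 23.9238.
Utility at the optimum: U(17.9429, 23.9238) = 71.7714.

V = 71.7714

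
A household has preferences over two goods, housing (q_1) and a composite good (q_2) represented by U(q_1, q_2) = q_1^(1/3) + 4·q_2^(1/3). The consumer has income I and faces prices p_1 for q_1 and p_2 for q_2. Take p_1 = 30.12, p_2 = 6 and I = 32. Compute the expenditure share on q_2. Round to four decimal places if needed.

share on q_2 = 0.9472

Numerically q_2/q_1 = 89.979912, so q_1* = 32/(30.12 + 6·89.979912) = 0.0561 and q_2* = 89.979912·0.0561 = 5.0515.
Expenditure on q_2: 6·5.0515 = 30.3091; share = 0.9472.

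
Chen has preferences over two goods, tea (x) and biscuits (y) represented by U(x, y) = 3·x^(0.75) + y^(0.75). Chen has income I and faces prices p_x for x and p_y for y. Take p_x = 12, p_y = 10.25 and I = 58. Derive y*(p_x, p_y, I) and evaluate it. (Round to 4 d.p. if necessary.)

MU_x ∝ 3·x^(-0.25), MU_y ∝ y^(-0.25), so MRS = 3·(y/x)^(0.25) = p_x/p_y.
Hence y/x = ((1/3)·p_x/p_y)^(1/(0.25)), i.e. raised to the 4 power.
Substitute y = (y/x)·x into the budget: x* = I/(p_x + p_y·(y/x)).
Numerically y/x = 0.023192, so x* = 58/(12 + 10.25·0.023192) = 4.7394 and y* = 0.023192·4.7394 = 0.1099.

y* = 0.1099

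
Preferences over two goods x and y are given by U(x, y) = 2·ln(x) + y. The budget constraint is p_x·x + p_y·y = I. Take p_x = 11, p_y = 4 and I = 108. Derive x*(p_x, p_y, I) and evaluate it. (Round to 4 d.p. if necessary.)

Set MRS = p_x/p_y: (2/x)/1 = p_x/p_y.
So x*(p_x,p_y) = 2·p_y/p_x, independent of income; and y* = (I − 2·p_y)/p_y.
At the given prices: x* = 2·4/11 = 0.7273.

x* = 0.7273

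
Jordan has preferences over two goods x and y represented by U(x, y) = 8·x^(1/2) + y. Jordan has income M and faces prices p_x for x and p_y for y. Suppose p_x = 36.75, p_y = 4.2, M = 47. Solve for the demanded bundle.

MU_x = 4/√x, MU_y = 1. Tangency: 4/√x = p_x/p_y.
Thus x* = (4·p_y/p_x)² — independent of M — with the rest of income spent on y.
Plugging in: x* = (4·4.2/36.75)² = 0.209, y* = 9.3619.

x* = 0.209, y* = 9.3619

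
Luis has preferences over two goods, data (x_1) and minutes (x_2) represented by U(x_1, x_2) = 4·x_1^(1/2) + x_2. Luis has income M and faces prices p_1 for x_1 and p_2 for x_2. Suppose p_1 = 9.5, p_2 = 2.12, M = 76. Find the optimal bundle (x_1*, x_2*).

MU_x_1 = 2/√x_1, MU_x_2 = 1. Tangency: 2/√x_1 = p_1/p_2.
Thus x_1* = (2·p_2/p_1)² — independent of M — with the rest of income spent on x_2.
Plugging in: x_1* = (2·2.12/9.5)² = 0.1992, x_2* = 34.9564.

x_1* = 0.1992, x_2* = 34.9564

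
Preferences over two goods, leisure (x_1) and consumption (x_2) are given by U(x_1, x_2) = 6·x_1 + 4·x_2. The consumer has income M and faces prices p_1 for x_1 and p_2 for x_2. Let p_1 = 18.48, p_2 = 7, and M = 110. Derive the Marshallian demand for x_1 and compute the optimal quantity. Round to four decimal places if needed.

Perfect substitutes: compare marginal utility per dollar. 6/p_1 vs 4/p_2 → 0.3247 vs 0.5714.
x_2 gives more utility per dollar, so spend all income on x_2: x_2* = M/p_2, x_1* = 0.
Numerically: x_1* = 0, x_2* = 15.7143.

x_1* = 0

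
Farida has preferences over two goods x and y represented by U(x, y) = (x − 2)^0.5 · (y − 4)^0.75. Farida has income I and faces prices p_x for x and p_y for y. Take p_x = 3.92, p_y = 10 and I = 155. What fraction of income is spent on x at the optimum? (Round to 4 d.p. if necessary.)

share on x = 0.3271

Let x' = x−2, y' = y−4. MRS = (2/3)·y'/x' = p_x/p_y.
After buying the subsistence bundle (2, 4), a share 0.4 of the remaining income goes to x: x* = 2 + 0.4·(I − 2p_x − 4p_y)/p_x.
Discretionary income = 155 − 2·3.92 − 4·10 = 107.16; x* = 2 + 0.4·107.16/3.92 = 12.9347; y* = 4 + 0.6·107.16/10 = 10.4296.
Expenditure on x: 3.92·12.9347 = 50.704; share = 0.3271.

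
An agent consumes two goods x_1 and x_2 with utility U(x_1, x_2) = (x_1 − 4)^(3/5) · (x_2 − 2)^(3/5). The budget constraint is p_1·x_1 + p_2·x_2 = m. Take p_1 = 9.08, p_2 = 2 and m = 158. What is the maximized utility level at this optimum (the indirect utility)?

MRS = (x_2−2)/(x_1−4). Tangency with p_1/p_2 gives x_2−2 = (p_1/p_2)·(x_1−4).
After buying the subsistence bundle (4, 2), a share 0.5 of the remaining income goes to x_1: x_1* = 4 + 0.5·(m − 4p_1 − 2p_2)/p_1.
Discretionary income = 158 − 4·9.08 − 2·2 = 117.68; x_1* = 4 + 0.5·117.68/9.08 = 10.4802; x_2* = 2 + 0.5·117.68/2 = 31.42.
Utility at the optimum: U(10.4802, 31.42) = 23.342.

V = 23.342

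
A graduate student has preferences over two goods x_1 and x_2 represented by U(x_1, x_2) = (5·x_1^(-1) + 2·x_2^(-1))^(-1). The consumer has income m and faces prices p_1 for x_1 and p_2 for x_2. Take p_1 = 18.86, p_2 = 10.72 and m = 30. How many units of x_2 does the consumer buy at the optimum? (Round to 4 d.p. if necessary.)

With the ratio pinned down, the budget gives x_1* = m/(p_1 + p_2·(x_2/x_1)) and x_2* = (x_2/x_1)·x_1*.
Numerically x_2/x_1 = 0.838887, so x_1* = 30/(18.86 + 10.72·0.838887) = 1.0771 and x_2* = 0.838887·1.0771 = 0.9036.

x_2* = 0.9036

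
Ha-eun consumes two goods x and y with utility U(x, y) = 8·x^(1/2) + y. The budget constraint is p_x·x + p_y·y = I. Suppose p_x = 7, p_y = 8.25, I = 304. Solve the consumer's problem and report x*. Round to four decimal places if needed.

x* = 22.2245

Solve: √x = 4·p_y/p_x, so x*(p_x,p_y) = (4·p_y/p_x)², and y* = (I − p_x·x*)/p_y.
Plugging in: x* = (4·8.25/7)² = 22.2245.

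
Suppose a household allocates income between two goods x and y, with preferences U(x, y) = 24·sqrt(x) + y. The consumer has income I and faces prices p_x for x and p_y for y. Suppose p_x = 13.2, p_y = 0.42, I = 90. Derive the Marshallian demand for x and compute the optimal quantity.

x* = 0.1458

Set MRS = p_x/p_y: 12·x^(−1/2) = p_x/p_y.
Thus x* = (12·p_y/p_x)² — independent of I — with the rest of income spent on y.
Plugging in: x* = (12·0.42/13.2)² = 0.1458.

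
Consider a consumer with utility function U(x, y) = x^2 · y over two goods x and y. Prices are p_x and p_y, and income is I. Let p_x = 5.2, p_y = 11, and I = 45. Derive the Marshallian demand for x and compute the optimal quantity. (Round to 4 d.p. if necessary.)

x* = 5.7692

MU_x/MU_y = (2·y)/(x); tangency sets this equal to p_x/p_y.
So 2·p_y·y = p_x·x; combined with the budget, a share 2/3 of income goes to x.
Demand: x*(p_x,p_y,I) = 2/3·I/p_x and y* = 1/3·I/p_y.
At p_x=5.2, p_y=11, I=45: x* = 2/3·45/5.2 = 5.7692.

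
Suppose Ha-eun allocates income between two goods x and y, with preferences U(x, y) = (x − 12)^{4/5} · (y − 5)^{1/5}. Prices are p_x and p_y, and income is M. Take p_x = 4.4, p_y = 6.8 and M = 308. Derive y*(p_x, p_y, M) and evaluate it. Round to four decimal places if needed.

This is Cobb-Douglas in (x−12, y−5): tangency gives 0.8·p_y·(y−5) = 0.2·p_x·(x−12).
Substituting into the budget: x* = 12 + 0.8·(M − 12·p_x − 5·p_y)/p_x, and y* = 5 + 0.2·(…)/p_y.
Discretionary income = 308 − 12·4.4 − 5·6.8 = 221.2; y* = 5 + 0.2·221.2/6.8 = 11.5059.

y* = 11.5059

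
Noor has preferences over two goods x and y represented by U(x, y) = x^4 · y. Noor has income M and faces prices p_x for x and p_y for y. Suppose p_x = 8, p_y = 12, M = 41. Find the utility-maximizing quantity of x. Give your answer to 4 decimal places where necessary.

x* = 4.1

MU_x/MU_y = (4·y)/(x); tangency sets this equal to p_x/p_y.
So 4·p_y·y = p_x·x; combined with the budget, a share 0.8 of income goes to x.
Demand: x*(p_x,p_y,M) = 0.8·M/p_x and y* = 0.2·M/p_y.
At p_x=8, p_y=12, M=41: x* = 0.8·41/8 = 4.1.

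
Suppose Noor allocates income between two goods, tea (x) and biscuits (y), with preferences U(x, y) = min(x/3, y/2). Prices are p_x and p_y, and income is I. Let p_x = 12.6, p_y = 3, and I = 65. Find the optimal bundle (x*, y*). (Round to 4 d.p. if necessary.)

Leontief preferences: the optimum is at the kink where x/3 = y/2, i.e. y = (2/3)·x.
Budget: p_x·x + p_y·(2/3)·x = I, so (3·p_x + 2·p_y)·x = 3·I.
Demand: x*(p_x,p_y,I) = 3·I/(3·p_x + 2·p_y), y* = 2·I/(3·p_x + 2·p_y).
Here 3·12.6 + 2·3 = 43.8, giving x* = 4.4521 and y* = 2.968.

x* = 4.4521, y* = 2.968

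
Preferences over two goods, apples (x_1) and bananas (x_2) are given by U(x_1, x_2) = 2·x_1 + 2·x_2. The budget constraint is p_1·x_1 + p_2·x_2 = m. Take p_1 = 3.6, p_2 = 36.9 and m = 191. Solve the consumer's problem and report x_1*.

Linear utility — the consumer picks whichever good has higher MU/price: 2/3.6 = 0.5556 vs 2/36.9 = 0.0542.
x_1 gives more utility per dollar, so spend all income on x_1: x_1* = m/p_1, x_2* = 0.
Numerically: x_1* = 53.0556, x_2* = 0.

x_1* = 53.0556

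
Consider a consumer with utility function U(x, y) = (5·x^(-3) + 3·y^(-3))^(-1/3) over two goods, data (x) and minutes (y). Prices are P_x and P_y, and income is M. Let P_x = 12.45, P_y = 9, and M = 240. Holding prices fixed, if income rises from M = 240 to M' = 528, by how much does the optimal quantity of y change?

Δy* = 13.065

With the ratio pinned down, the budget gives x* = M/(P_x + P_y·(y/x)) and y* = (y/x)·x*.
Numerically y/x = 0.954486, so x* = 240/(12.45 + 9·0.954486) = 11.4066 and y* = 0.954486·11.4066 = 10.8875.
At M' = 528: y* = 23.9525. Change: 23.9525 − 10.8875 = 13.065.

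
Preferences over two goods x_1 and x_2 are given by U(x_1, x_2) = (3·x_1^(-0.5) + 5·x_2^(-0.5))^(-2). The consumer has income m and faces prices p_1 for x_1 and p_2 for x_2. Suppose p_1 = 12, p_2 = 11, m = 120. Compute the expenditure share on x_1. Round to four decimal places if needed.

MRS = MU_x_1/MU_x_2 = (3/5)·(x_2/x_1)^(1.5). Set equal to p_1/p_2.
Solve for the ratio: x_2/x_1 = [(5/3)·p_1/p_2]^(2/3).
Substitute x_2 = (x_2/x_1)·x_1 into the budget: x_1* = m/(p_1 + p_2·(x_2/x_1)).
Numerically x_2/x_1 = 1.489675, so x_1* = 120/(12 + 11·1.489675) = 4.2274 and x_2* = 1.489675·4.2274 = 6.2974.
Expenditure on x_1: 12·4.2274 = 50.7285; share = 0.4227.

share on x_1 = 0.4227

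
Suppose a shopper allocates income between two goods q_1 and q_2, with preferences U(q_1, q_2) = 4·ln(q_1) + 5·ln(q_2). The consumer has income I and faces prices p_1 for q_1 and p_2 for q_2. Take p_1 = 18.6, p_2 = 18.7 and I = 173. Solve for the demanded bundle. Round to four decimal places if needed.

q_1* = 4.1338, q_2* = 5.1396

Tangency: MRS = (4/5)·q_2/q_1 = p_1/p_2.
Rearranging, p_2·q_2 = (5/4)·p_1·q_1. Substituting into the budget gives p_1·q_1·(1 + (5/4)) = I.
Demand: q_1*(p_1,p_2,I) = 4/9·I/p_1 and q_2* = 5/9·I/p_2.
At p_1=18.6, p_2=18.7, I=173: q_1* = 4/9·173/18.6 = 4.1338, q_2* = 5.1396.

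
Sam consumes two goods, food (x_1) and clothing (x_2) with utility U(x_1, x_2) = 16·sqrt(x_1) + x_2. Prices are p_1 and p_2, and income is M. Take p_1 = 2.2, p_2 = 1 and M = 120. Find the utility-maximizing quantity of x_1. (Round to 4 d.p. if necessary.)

x_1* = 13.2231

MU_x_1 = 8/√x_1, MU_x_2 = 1. Tangency: 8/√x_1 = p_1/p_2.
Thus x_1* = (8·p_2/p_1)² — independent of M — with the rest of income spent on x_2.
Plugging in: x_1* = (8·1/2.2)² = 13.2231.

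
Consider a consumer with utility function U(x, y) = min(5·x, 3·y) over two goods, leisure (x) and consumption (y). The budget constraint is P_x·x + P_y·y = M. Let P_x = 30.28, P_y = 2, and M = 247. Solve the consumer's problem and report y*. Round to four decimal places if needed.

Demand: x*(P_x,P_y,M) = 3·M/(3·P_x + 5·P_y), y* = 5·M/(3·P_x + 5·P_y).
Here 3·30.28 + 5·2 = 100.84, giving y* = 12.2471.

y* = 12.2471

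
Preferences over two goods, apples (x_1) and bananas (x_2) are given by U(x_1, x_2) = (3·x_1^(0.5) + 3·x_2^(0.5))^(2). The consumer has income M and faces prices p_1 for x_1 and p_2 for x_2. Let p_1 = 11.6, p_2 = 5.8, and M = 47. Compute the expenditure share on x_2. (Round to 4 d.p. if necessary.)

From the CES first-order condition, (x_2/x_1)^(0.5) = p_1/p_2.
Hence x_2/x_1 = (p_1/p_2)^(1/(0.5)), i.e. raised to the 2 power.
Substitute x_2 = (x_2/x_1)·x_1 into the budget: x_1* = M/(p_1 + p_2·(x_2/x_1)).
Numerically x_2/x_1 = 4, so x_1* = 47/(11.6 + 5.8·4) = 1.3506 and x_2* = 4·1.3506 = 5.4023.
Expenditure on x_2: 5.8·5.4023 = 31.3333; share = 0.6667.

share on x_2 = 0.6667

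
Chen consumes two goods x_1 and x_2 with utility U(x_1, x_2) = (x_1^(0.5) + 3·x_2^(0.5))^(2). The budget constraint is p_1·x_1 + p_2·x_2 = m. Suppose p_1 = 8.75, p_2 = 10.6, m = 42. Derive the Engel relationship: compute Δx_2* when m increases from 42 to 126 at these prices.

Δx_2* = 6.9844

From the CES first-order condition, (1/3)·(x_2/x_1)^(0.5) = p_1/p_2.
Hence x_2/x_1 = (3·p_1/p_2)^(1/(0.5)), i.e. raised to the 2 power.
With the ratio pinned down, the budget gives x_1* = m/(p_1 + p_2·(x_2/x_1)) and x_2* = (x_2/x_1)·x_1*.
Numerically x_2/x_1 = 6.132632, so x_1* = 42/(8.75 + 10.6·6.132632) = 0.5694 and x_2* = 6.132632·0.5694 = 3.4922.
At m' = 126: x_2* = 10.4766. Change: 10.4766 − 3.4922 = 6.9844.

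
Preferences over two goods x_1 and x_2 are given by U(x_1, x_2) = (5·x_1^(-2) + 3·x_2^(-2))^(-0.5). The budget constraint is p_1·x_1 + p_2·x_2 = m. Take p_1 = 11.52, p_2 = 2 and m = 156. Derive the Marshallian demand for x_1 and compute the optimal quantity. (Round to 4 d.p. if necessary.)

x_1* = 10.7262

MU_x_1 ∝ 5·x_1^(-3), MU_x_2 ∝ 3·x_2^(-3), so MRS = (5/3)·(x_2/x_1)^(3) = p_1/p_2.
Hence x_2/x_1 = ((3/5)·p_1/p_2)^(1/(3)), i.e. raised to the 1/3 power.
With the ratio pinned down, the budget gives x_1* = m/(p_1 + p_2·(x_2/x_1)) and x_2* = (x_2/x_1)·x_1*.
Numerically x_2/x_1 = 1.511905, so x_1* = 156/(11.52 + 2·1.511905) = 10.7262.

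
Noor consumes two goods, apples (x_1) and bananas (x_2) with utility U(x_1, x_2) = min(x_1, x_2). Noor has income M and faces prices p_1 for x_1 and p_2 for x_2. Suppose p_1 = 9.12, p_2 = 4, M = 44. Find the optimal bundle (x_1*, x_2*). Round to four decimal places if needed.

With perfect complements, no substitution: consume in ratio x_1:x_2 = 1:1.
Budget: p_1·x_1 + p_2·x_1 = M, so (p_1 + p_2)·x_1 = M.
Demand: x_1*(p_1,p_2,M) = M/(p_1 + p_2), x_2* = M/(p_1 + p_2).
Here 9.12 + 4 = 13.12, giving x_1* = 3.3537 and x_2* = 3.3537.

x_1* = 3.3537, x_2* = 3.3537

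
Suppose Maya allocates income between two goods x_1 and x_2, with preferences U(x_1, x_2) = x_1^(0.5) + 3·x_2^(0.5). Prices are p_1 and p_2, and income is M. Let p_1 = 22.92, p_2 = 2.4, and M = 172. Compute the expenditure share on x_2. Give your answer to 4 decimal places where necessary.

MU_x_1 ∝ x_1^(-0.5), MU_x_2 ∝ 3·x_2^(-0.5), so MRS = (1/3)·(x_2/x_1)^(0.5) = p_1/p_2.
Hence x_2/x_1 = (3·p_1/p_2)^(1/(0.5)), i.e. raised to the 2 power.
With the ratio pinned down, the budget gives x_1* = M/(p_1 + p_2·(x_2/x_1)) and x_2* = (x_2/x_1)·x_1*.
Numerically x_2/x_1 = 820.8225, so x_1* = 172/(22.92 + 2.4·820.8225) = 0.0863 and x_2* = 820.8225·0.0863 = 70.8424.
Expenditure on x_2: 2.4·70.8424 = 170.0219; share = 0.9885.

share on x_2 = 0.9885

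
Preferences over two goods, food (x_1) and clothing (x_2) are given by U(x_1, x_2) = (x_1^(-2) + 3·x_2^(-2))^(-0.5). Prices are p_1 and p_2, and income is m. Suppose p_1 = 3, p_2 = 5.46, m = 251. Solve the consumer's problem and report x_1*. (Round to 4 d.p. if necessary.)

From the CES first-order condition, (1/3)·(x_2/x_1)^(3) = p_1/p_2.
Solve for the ratio: x_2/x_1 = [3·p_1/p_2]^(1/3).
Substitute x_2 = (x_2/x_1)·x_1 into the budget: x_1* = m/(p_1 + p_2·(x_2/x_1)).
Numerically x_2/x_1 = 1.181272, so x_1* = 251/(3 + 5.46·1.181272) = 26.5616.

x_1* = 26.5616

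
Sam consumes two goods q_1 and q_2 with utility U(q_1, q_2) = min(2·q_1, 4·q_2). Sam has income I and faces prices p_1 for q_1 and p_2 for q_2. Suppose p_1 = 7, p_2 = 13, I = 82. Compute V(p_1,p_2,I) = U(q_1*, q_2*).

Leontief preferences: the optimum is at the kink where q_1/4 = q_2/2, i.e. q_2 = (1/2)·q_1.
Budget: p_1·q_1 + p_2·(1/2)·q_1 = I, so (4·p_1 + 2·p_2)·q_1 = 4·I.
Demand: q_1*(p_1,p_2,I) = 4·I/(4·p_1 + 2·p_2), q_2* = 2·I/(4·p_1 + 2·p_2).
Here 4·7 + 2·13 = 54, giving q_1* = 6.0741 and q_2* = 3.037.
Utility at the optimum: U(6.0741, 3.037) = 12.1481.

V = 12.1481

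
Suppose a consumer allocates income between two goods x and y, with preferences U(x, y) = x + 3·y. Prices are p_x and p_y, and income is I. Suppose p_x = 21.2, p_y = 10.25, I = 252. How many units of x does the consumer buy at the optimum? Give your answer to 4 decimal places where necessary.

Linear utility — the consumer picks whichever good has higher MU/price: 1/21.2 = 0.0472 vs 3/10.25 = 0.2927.
y gives more utility per dollar, so spend all income on y: y* = I/p_y, x* = 0.
Numerically: x* = 0, y* = 24.5854.

x* = 0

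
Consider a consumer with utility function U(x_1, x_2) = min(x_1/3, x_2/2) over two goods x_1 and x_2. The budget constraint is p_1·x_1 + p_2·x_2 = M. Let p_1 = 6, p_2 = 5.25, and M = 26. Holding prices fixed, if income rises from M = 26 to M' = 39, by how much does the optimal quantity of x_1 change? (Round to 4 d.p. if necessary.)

Δx_1* = 1.3684

With perfect complements, no substitution: consume in ratio x_1:x_2 = 3:2.
Budget: p_1·x_1 + p_2·(2/3)·x_1 = M, so (3·p_1 + 2·p_2)·x_1 = 3·M.
Demand: x_1*(p_1,p_2,M) = 3·M/(3·p_1 + 2·p_2), x_2* = 2·M/(3·p_1 + 2·p_2).
Here 3·6 + 2·5.25 = 28.5, giving x_1* = 2.7368.
At M' = 39: x_1* = 4.1053. Change: 4.1053 − 2.7368 = 1.3684.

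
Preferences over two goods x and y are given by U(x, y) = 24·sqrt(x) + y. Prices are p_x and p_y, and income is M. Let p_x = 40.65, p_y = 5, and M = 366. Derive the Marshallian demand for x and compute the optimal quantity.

Utility is quasi-linear in y; the FOC for x is 12/√x = p_x/p_y.
Solve: √x = 12·p_y/p_x, so x*(p_x,p_y) = (12·p_y/p_x)², and y* = (M − p_x·x*)/p_y.
Plugging in: x* = (12·5/40.65)² = 2.1786.

x* = 2.1786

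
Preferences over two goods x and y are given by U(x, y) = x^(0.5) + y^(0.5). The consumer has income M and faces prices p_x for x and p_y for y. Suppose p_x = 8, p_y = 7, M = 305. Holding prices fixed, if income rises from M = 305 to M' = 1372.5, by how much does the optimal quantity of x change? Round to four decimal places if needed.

MU_x ∝ x^(-0.5), MU_y ∝ y^(-0.5), so MRS = (y/x)^(0.5) = p_x/p_y.
Solve for the ratio: y/x = [p_x/p_y]^(2).
With the ratio pinned down, the budget gives x* = M/(p_x + p_y·(y/x)) and y* = (y/x)·x*.
Numerically y/x = 1.306122, so x* = 305/(8 + 7·1.306122) = 17.7917.
At M' = 1372.5: x* = 80.0625. Change: 80.0625 − 17.7917 = 62.2708.

Δx* = 62.2708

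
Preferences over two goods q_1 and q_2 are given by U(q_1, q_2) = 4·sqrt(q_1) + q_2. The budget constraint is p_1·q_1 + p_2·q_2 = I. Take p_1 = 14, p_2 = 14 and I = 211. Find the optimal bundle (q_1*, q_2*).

q_1* = 4, q_2* = 11.0714

Solve: √q_1 = 2·p_2/p_1, so q_1*(p_1,p_2) = (2·p_2/p_1)², and q_2* = (I − p_1·q_1*)/p_2.
Plugging in: q_1* = (2·14/14)² = 4, q_2* = 11.0714.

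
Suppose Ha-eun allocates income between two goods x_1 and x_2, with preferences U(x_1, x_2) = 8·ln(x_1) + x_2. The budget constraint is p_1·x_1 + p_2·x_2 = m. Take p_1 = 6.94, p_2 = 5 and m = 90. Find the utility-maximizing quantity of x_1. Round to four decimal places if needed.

MU_x_1 = 8/x_1, MU_x_2 = 1. Tangency: 8/x_1 = p_1/p_2.
So x_1*(p_1,p_2) = 8·p_2/p_1, independent of income; and x_2* = (m − 8·p_2)/p_2.
At the given prices: x_1* = 8·5/6.94 = 5.7637.

x_1* = 5.7637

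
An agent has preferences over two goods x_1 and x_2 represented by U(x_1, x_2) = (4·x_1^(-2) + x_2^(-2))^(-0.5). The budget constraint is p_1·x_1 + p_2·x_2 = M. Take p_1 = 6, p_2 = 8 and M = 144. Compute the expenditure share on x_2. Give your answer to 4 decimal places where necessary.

share on x_2 = 0.4328

From the CES first-order condition, 4·(x_2/x_1)^(3) = p_1/p_2.
Solve for the ratio: x_2/x_1 = [(1/4)·p_1/p_2]^(1/3).
Substitute x_2 = (x_2/x_1)·x_1 into the budget: x_1* = M/(p_1 + p_2·(x_2/x_1)).
Numerically x_2/x_1 = 0.572357, so x_1* = 144/(6 + 8·0.572357) = 13.6121 and x_2* = 0.572357·13.6121 = 7.791.
Expenditure on x_2: 8·7.791 = 62.3277; share = 0.4328.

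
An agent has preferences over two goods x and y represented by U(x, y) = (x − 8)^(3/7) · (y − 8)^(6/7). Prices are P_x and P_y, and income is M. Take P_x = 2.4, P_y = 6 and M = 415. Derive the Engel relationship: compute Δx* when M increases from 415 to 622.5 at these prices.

Δx* = 28.8194

This is Cobb-Douglas in (x−8, y−8): tangency gives 3/7·P_y·(y−8) = 6/7·P_x·(x−8).
After buying the subsistence bundle (8, 8), a share 1/3 of the remaining income goes to x: x* = 8 + 1/3·(M − 8P_x − 8P_y)/P_x.
Discretionary income = 415 − 8·2.4 − 8·6 = 347.8; x* = 8 + 1/3·347.8/2.4 = 56.3056.
At M' = 622.5: x* = 85.125. Change: 85.125 − 56.3056 = 28.8194.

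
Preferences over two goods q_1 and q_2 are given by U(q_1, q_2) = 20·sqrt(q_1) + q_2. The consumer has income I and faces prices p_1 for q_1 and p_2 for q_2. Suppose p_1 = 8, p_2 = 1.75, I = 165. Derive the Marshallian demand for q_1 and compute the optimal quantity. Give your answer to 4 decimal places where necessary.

Plugging in: q_1* = (10·1.75/8)² = 4.7852.

q_1* = 4.7852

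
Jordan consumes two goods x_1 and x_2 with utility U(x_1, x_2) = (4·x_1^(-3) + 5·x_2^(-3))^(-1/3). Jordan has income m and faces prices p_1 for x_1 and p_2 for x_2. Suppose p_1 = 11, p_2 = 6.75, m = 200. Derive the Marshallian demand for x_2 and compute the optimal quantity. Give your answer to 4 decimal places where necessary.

With the ratio pinned down, the budget gives x_1* = m/(p_1 + p_2·(x_2/x_1)) and x_2* = (x_2/x_1)·x_1*.
Numerically x_2/x_1 = 1.194675, so x_1* = 200/(11 + 6.75·1.194675) = 10.4909 and x_2* = 1.194675·10.4909 = 12.5333.

x_2* = 12.5333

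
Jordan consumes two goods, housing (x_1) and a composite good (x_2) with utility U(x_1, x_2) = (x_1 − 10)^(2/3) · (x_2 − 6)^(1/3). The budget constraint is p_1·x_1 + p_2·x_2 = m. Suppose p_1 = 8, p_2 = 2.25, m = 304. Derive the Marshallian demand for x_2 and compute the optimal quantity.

Substituting into the budget: x_1* = 10 + 2/3·(m − 10·p_1 − 6·p_2)/p_1, and x_2* = 6 + 1/3·(…)/p_2.
Discretionary income = 304 − 10·8 − 6·2.25 = 210.5; x_2* = 6 + 1/3·210.5/2.25 = 37.1852.

x_2* = 37.1852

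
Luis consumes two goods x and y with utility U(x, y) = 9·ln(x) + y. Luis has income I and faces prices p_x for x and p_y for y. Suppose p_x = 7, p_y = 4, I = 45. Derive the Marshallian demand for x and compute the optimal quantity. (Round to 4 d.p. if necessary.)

x* = 5.1429

Set MRS = p_x/p_y: (9/x)/1 = p_x/p_y.
So x*(p_x,p_y) = 9·p_y/p_x, independent of income; and y* = (I − 9·p_y)/p_y.
At the given prices: x* = 9·4/7 = 5.1429.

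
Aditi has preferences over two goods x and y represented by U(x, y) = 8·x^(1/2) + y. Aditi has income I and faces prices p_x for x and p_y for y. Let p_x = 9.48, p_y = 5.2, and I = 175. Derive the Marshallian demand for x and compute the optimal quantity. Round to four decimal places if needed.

Utility is quasi-linear in y; the FOC for x is 4/√x = p_x/p_y.
Thus x* = (4·p_y/p_x)² — independent of I — with the rest of income spent on y.
Plugging in: x* = (4·5.2/9.48)² = 4.814.

x* = 4.814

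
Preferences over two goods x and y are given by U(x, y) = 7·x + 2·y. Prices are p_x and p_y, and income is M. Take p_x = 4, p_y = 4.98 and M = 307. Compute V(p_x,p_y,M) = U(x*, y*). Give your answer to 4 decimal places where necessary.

V = 537.25

Perfect substitutes: compare marginal utility per dollar. 7/p_x vs 2/p_y → 1.75 vs 0.4016.
x gives more utility per dollar, so spend all income on x: x* = M/p_x, y* = 0.
Numerically: x* = 76.75, y* = 0.
Utility at the optimum: U(76.75, 0) = 537.25.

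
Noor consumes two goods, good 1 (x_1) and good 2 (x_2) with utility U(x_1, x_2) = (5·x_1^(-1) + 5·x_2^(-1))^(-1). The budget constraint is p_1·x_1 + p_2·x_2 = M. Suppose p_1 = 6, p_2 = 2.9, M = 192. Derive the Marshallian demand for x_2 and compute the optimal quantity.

x_2* = 27.1519

Numerically x_2/x_1 = 1.43839, so x_1* = 192/(6 + 2.9·1.43839) = 18.8766 and x_2* = 1.43839·18.8766 = 27.1519.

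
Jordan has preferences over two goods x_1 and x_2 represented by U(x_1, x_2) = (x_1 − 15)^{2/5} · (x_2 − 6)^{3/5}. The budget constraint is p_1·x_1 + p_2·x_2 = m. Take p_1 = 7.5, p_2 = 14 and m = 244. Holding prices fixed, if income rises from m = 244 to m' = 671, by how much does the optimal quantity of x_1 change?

Δx_1* = 22.7733

MRS = (2/3)·(x_2−6)/(x_1−15). Tangency with p_1/p_2 gives x_2−6 = (3/2)·(p_1/p_2)·(x_1−15).
Substituting into the budget: x_1* = 15 + 0.4·(m − 15·p_1 − 6·p_2)/p_1, and x_2* = 6 + 0.6·(…)/p_2.
Discretionary income = 244 − 15·7.5 − 6·14 = 47.5; x_1* = 15 + 0.4·47.5/7.5 = 17.5333.
At m' = 671: x_1* = 40.3067. Change: 40.3067 − 17.5333 = 22.7733.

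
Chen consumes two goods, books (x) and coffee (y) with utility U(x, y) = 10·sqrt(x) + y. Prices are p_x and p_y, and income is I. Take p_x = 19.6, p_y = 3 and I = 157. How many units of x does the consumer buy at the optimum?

x* = 0.5857

Utility is quasi-linear in y; the FOC for x is 5/√x = p_x/p_y.
Thus x* = (5·p_y/p_x)² — independent of I — with the rest of income spent on y.
Plugging in: x* = (5·3/19.6)² = 0.5857.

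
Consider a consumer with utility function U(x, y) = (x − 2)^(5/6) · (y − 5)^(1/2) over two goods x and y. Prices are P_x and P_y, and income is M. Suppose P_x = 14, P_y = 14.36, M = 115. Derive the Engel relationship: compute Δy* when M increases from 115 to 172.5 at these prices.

This is Cobb-Douglas in (x−2, y−5): tangency gives 5/6·P_y·(y−5) = 0.5·P_x·(x−2).
After buying the subsistence bundle (2, 5), a share 0.625 of the remaining income goes to x: x* = 2 + 0.625·(M − 2P_x − 5P_y)/P_x.
Discretionary income = 115 − 2·14 − 5·14.36 = 15.2; y* = 5 + 0.375·15.2/14.36 = 5.3969.
At M' = 172.5: y* = 6.8985. Change: 6.8985 − 5.3969 = 1.5016.

Δy* = 1.5016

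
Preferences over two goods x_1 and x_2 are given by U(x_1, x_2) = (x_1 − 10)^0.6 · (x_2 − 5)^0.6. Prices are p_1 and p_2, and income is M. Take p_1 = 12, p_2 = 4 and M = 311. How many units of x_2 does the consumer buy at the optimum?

This is Cobb-Douglas in (x_1−10, x_2−5): tangency gives 0.6·p_2·(x_2−5) = 0.6·p_1·(x_1−10).
After buying the subsistence bundle (10, 5), a share 0.5 of the remaining income goes to x_1: x_1* = 10 + 0.5·(M − 10p_1 − 5p_2)/p_1.
Discretionary income = 311 − 10·12 − 5·4 = 171; x_2* = 5 + 0.5·171/4 = 26.375.

x_2* = 26.375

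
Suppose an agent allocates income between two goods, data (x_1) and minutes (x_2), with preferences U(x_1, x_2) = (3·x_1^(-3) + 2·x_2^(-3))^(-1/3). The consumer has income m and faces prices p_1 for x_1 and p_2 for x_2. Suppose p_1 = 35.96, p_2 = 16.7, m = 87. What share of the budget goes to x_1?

From the CES first-order condition, (3/2)·(x_2/x_1)^(4) = p_1/p_2.
Solve for the ratio: x_2/x_1 = [(2/3)·p_1/p_2]^(0.25).
Substitute x_2 = (x_2/x_1)·x_1 into the budget: x_1* = m/(p_1 + p_2·(x_2/x_1)).
Numerically x_2/x_1 = 1.094594, so x_1* = 87/(35.96 + 16.7·1.094594) = 1.604 and x_2* = 1.094594·1.604 = 1.7557.
Expenditure on x_1: 35.96·1.604 = 57.6795; share = 0.663.

share on x_1 = 0.663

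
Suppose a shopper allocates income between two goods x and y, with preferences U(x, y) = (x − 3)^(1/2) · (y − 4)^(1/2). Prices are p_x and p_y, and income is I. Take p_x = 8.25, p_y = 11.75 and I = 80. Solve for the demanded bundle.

x* = 3.5, y* = 4.3511

MRS = (y−4)/(x−3). Tangency with p_x/p_y gives y−4 = (p_x/p_y)·(x−3).
After buying the subsistence bundle (3, 4), a share 0.5 of the remaining income goes to x: x* = 3 + 0.5·(I − 3p_x − 4p_y)/p_x.
Discretionary income = 80 − 3·8.25 − 4·11.75 = 8.25; x* = 3 + 0.5·8.25/8.25 = 3.5; y* = 4 + 0.5·8.25/11.75 = 4.3511.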